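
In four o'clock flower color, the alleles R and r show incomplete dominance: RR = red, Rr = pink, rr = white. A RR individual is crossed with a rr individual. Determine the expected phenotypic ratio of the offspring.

Punnett square for RR × rr:
Offspring genotypes: 4 Rr
Phenotype counts: 4 pink
Ratio: all pink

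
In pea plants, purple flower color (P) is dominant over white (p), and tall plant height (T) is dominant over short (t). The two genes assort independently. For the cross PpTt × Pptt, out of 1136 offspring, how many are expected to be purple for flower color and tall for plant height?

Dihybrid cross PpTt × Pptt — consider each gene separately:
flower color: Pp × Pp → 1 PP, 2 Pp, 1 pp → 3 P_ : 1 pp (out of 4)
plant height: Tt × tt → 2 Tt, 2 tt → 2 T_ : 2 tt (out of 4)
Looking for: purple (P_) and tall (T_)
P(purple) = 3/4, P(tall) = 2/4
P(both) = 3/4 × 2/4 = 6/16 = 3/8
Expected count = 3/8 × 1136 = 426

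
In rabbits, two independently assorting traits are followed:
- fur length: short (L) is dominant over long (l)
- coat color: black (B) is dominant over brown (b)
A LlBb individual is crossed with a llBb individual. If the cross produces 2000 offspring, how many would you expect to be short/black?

Dihybrid cross LlBb × llBb — consider each gene separately:
fur length: Ll × ll → 2 Ll, 2 ll → 2 L_ : 2 ll (out of 4)
coat color: Bb × Bb → 1 BB, 2 Bb, 1 bb → 3 B_ : 1 bb (out of 4)
Combine (counts out of 4 × 4 = 16): short/black (L_B_) = 2×3 = 6; short/brown (L_bb) = 2×1 = 2; long/black (llB_) = 2×3 = 6; long/brown (llbb) = 2×1 = 2
Phenotype counts (out of 16): 6 short/black, 2 short/brown, 6 long/black, 2 long/brown
short/black: 6 out of 16 → fraction 3/8
Expected count = 3/8 × 2000 = 750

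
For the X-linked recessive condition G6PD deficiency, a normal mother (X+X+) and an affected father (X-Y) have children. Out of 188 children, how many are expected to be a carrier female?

Cross: X+X+ × X-Y
Offspring: 2 X+X-, 2 X+Y
Probability of a carrier female: 2/4 = 1/2
Expected count = 1/2 × 188 = 94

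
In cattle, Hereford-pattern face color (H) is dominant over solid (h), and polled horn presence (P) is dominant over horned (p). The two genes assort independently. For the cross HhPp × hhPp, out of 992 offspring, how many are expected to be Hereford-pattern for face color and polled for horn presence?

Dihybrid cross HhPp × hhPp — consider each gene separately:
face color: Hh × hh → 2 Hh, 2 hh → 2 H_ : 2 hh (out of 4)
horn presence: Pp × Pp → 1 PP, 2 Pp, 1 pp → 3 P_ : 1 pp (out of 4)
Looking for: Hereford-pattern (H_) and polled (P_)
P(Hereford-pattern) = 2/4, P(polled) = 3/4
P(both) = 2/4 × 3/4 = 6/16 = 3/8
Expected count = 3/8 × 992 = 372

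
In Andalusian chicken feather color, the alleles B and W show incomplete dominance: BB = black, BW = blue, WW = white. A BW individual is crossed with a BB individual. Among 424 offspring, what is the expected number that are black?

Punnett square for BW × BB:
Offspring genotypes: 2 BB, 2 BW
Phenotype counts: 2 black, 2 blue
black: 2 out of 4 → fraction 1/2
Expected count = 1/2 × 424 = 212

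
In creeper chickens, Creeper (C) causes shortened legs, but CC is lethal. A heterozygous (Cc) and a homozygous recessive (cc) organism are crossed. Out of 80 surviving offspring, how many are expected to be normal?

Cross: Cc × cc
Punnett square offspring (before lethality): 2 Cc, 2 cc
No CC offspring are produced in this cross.
normal: 2 out of 4 → fraction 1/2
Expected count = 1/2 × 80 = 40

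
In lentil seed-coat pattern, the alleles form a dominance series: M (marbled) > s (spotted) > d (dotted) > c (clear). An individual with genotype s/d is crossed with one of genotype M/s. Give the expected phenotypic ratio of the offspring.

Cross: s/d × M/s
Allele dominance: M > s > d > c
Offspring genotypes: 1 M/s, 1 s/s, 1 M/d, 1 s/d
Phenotype counts: 2 marbled, 2 spotted
Ratio: 1 marbled : 1 spotted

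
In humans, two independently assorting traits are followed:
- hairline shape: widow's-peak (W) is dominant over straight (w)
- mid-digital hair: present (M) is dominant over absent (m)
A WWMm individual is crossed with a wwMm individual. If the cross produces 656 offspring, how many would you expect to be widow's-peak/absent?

Dihybrid cross WWMm × wwMm — consider each gene separately:
hairline shape: WW × ww → 4 Ww → 4 W_ (out of 4)
mid-digital hair: Mm × Mm → 1 MM, 2 Mm, 1 mm → 3 M_ : 1 mm (out of 4)
Combine (counts out of 4 × 4 = 16): widow's-peak/present (W_M_) = 4×3 = 12; widow's-peak/absent (W_mm) = 4×1 = 4
Phenotype counts (out of 16): 12 widow's-peak/present, 4 widow's-peak/absent
widow's-peak/absent: 4 out of 16 → fraction 1/4
Expected count = 1/4 × 656 = 164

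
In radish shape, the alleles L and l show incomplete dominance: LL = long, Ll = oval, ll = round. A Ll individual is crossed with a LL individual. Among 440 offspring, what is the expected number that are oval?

Punnett square for Ll × LL:
Offspring genotypes: 2 LL, 2 Ll
Phenotype counts: 2 long, 2 oval
oval: 2 out of 4 → fraction 1/2
Expected count = 1/2 × 440 = 220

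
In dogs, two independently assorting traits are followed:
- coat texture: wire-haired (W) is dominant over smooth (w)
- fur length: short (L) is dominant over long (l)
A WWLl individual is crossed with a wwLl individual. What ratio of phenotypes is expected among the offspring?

Dihybrid cross WWLl × wwLl — consider each gene separately:
coat texture: WW × ww → 4 Ww → 4 W_ (out of 4)
fur length: Ll × Ll → 1 LL, 2 Ll, 1 ll → 3 L_ : 1 ll (out of 4)
Combine (counts out of 4 × 4 = 16): wire-haired/short (W_L_) = 4×3 = 12; wire-haired/long (W_ll) = 4×1 = 4
Phenotype counts (out of 16): 12 wire-haired/short, 4 wire-haired/long
Ratio: 3 wire-haired/short : 1 wire-haired/long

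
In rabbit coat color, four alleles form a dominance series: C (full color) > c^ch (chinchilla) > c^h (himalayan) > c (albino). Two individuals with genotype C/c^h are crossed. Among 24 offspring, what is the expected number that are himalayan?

Cross: C/c^h × C/c^h
Allele dominance: C > c^ch > c^h > c
Offspring genotypes: 1 C/C, 2 C/c^h, 1 c^h/c^h
Phenotype counts: 3 full color, 1 himalayan
himalayan: 1 out of 4 → fraction 1/4
Expected count = 1/4 × 24 = 6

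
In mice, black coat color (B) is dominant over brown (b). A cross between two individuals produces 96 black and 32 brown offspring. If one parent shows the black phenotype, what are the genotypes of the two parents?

Observed offspring: 96 black, 32 brown
The observed ratio simplifies to 3:1. Brown (bb) offspring appear, so each parent must contribute one b allele. The parent stated to show black carries B, so it is Bb. The other parent is then either Bb or bb: Bb × bb would give a 1:1 split, whereas Bb × Bb gives 3:1 — matching the data. So both parents are heterozygous (Bb × Bb).
Parent genotypes: Bb × Bb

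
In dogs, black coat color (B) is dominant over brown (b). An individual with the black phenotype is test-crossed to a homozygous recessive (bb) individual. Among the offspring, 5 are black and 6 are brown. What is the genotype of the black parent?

Test cross: ? × bb
Offspring: 5 black, 6 brown — approximately 1:1.
A 1:1 ratio in a test cross indicates the unknown parent is heterozygous (Bb).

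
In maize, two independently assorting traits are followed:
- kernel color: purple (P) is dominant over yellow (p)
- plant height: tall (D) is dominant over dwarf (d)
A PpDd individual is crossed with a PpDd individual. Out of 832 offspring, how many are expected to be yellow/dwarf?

Dihybrid cross PpDd × PpDd — consider each gene separately:
kernel color: Pp × Pp → 1 PP, 2 Pp, 1 pp → 3 P_ : 1 pp (out of 4)
plant height: Dd × Dd → 1 DD, 2 Dd, 1 dd → 3 D_ : 1 dd (out of 4)
Combine (counts out of 4 × 4 = 16): purple/tall (P_D_) = 3×3 = 9; purple/dwarf (P_dd) = 3×1 = 3; yellow/tall (ppD_) = 1×3 = 3; yellow/dwarf (ppdd) = 1×1 = 1
Phenotype counts (out of 16): 9 purple/tall, 3 purple/dwarf, 3 yellow/tall, 1 yellow/dwarf
yellow/dwarf: 1 out of 16 → fraction 1/16
Expected count = 1/16 × 832 = 52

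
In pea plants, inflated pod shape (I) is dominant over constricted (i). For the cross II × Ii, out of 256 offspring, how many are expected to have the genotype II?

Punnett square for II × Ii:
Offspring genotypes: 2 II, 2 Ii
Total offspring: 4
Count with target: 2
Probability: 2/4 = 1/2
Expected count = 1/2 × 256 = 128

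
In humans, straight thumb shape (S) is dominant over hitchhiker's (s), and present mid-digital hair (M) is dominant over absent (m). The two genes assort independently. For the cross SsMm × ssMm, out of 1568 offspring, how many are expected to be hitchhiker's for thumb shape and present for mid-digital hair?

Dihybrid cross SsMm × ssMm — consider each gene separately:
thumb shape: Ss × ss → 2 Ss, 2 ss → 2 S_ : 2 ss (out of 4)
mid-digital hair: Mm × Mm → 1 MM, 2 Mm, 1 mm → 3 M_ : 1 mm (out of 4)
Looking for: hitchhiker's (ss) and present (M_)
P(hitchhiker's) = 2/4, P(present) = 3/4
P(both) = 2/4 × 3/4 = 6/16 = 3/8
Expected count = 3/8 × 1568 = 588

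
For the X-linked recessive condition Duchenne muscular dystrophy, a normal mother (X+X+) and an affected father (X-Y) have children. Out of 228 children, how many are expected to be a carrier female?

Cross: X+X+ × X-Y
Offspring: 2 X+X-, 2 X+Y
Probability of a carrier female: 2/4 = 1/2
Expected count = 1/2 × 228 = 114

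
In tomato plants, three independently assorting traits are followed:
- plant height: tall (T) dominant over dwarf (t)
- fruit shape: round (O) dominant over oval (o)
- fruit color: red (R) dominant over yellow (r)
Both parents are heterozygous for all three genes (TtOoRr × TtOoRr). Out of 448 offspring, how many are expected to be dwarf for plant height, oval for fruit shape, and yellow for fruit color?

Trihybrid cross: TtOoRr × TtOoRr
Each trait segregates independently with a 3:1 phenotypic ratio, so each gene contributes 3/4 (dominant) or 1/4 (recessive).
Target: dwarf (plant height), oval (fruit shape), yellow (fruit color)
Probability = product of independent per-trait probabilities
= 1/4 × 1/4 × 1/4 = 1/64
Expected count = 1/64 × 448 = 7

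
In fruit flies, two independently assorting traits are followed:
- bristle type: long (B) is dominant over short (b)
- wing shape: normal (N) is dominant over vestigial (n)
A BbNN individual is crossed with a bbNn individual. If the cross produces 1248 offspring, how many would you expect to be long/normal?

Dihybrid cross BbNN × bbNn — consider each gene separately:
bristle type: Bb × bb → 2 Bb, 2 bb → 2 B_ : 2 bb (out of 4)
wing shape: NN × Nn → 2 NN, 2 Nn → 4 N_ (out of 4)
Combine (counts out of 4 × 4 = 16): long/normal (B_N_) = 2×4 = 8; short/normal (bbN_) = 2×4 = 8
Phenotype counts (out of 16): 8 long/normal, 8 short/normal
long/normal: 8 out of 16 → fraction 1/2
Expected count = 1/2 × 1248 = 624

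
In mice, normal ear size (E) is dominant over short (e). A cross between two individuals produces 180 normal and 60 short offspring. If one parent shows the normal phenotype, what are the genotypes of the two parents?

Observed offspring: 180 normal, 60 short
The observed ratio simplifies to 3:1. Short (ee) offspring appear, so each parent must contribute one e allele. The parent stated to show normal carries E, so it is Ee. The other parent is then either Ee or ee: Ee × ee would give a 1:1 split, whereas Ee × Ee gives 3:1 — matching the data. So both parents are heterozygous (Ee × Ee).
Parent genotypes: Ee × Ee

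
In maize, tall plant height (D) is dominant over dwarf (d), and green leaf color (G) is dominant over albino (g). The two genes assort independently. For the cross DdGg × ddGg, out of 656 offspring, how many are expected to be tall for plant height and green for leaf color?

Dihybrid cross DdGg × ddGg — consider each gene separately:
plant height: Dd × dd → 2 Dd, 2 dd → 2 D_ : 2 dd (out of 4)
leaf color: Gg × Gg → 1 GG, 2 Gg, 1 gg → 3 G_ : 1 gg (out of 4)
Looking for: tall (D_) and green (G_)
P(tall) = 2/4, P(green) = 3/4
P(both) = 2/4 × 3/4 = 6/16 = 3/8
Expected count = 3/8 × 656 = 246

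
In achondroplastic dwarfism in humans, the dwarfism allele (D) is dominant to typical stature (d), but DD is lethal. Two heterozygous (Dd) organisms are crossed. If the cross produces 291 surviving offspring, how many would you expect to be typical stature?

Cross: Dd × Dd
Punnett square offspring (before lethality): 1 DD, 2 Dd, 1 dd
The DD genotype is lethal (embryos die); surviving offspring: 2 Dd, 1 dd
typical stature: 1 out of 3 → fraction 1/3
Expected count = 1/3 × 291 = 97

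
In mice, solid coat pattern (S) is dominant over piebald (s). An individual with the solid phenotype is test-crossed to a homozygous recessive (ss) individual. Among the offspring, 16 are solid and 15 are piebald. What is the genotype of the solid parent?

Test cross: ? × ss
Offspring: 16 solid, 15 piebald — approximately 1:1.
A 1:1 ratio in a test cross indicates the unknown parent is heterozygous (Ss).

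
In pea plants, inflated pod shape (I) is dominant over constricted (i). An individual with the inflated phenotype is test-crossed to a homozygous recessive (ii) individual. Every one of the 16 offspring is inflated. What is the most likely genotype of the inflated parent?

Test cross: ? × ii
All offspring are inflated.
If the unknown parent were heterozygous (Ii), about half of 16 offspring would be constricted; none are. The unknown parent is most likely homozygous dominant (II).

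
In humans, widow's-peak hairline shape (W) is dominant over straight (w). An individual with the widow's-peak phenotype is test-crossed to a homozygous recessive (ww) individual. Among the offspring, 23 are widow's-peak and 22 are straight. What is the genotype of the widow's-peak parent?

Test cross: ? × ww
Offspring: 23 widow's-peak, 22 straight — approximately 1:1.
A 1:1 ratio in a test cross indicates the unknown parent is heterozygous (Ww).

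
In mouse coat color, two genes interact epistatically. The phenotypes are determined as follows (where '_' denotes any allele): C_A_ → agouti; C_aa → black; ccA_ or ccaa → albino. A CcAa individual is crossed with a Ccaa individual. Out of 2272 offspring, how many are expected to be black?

Cross: CcAa × Ccaa — consider each gene separately:
C gene: Cc × Cc → 1 CC, 2 Cc, 1 cc → 3 C_ : 1 cc (out of 4)
A gene: Aa × aa → 2 Aa, 2 aa → 2 A_ : 2 aa (out of 4)
Genotype classes (out of 4 × 4 = 16): C_A_ = 3×2 = 6; C_aa = 3×2 = 6; ccA_ = 1×2 = 2; ccaa = 1×2 = 2
Apply the phenotype rules: C_A_ (6) → agouti; C_aa (6) → black; ccA_ (2) + ccaa (2) → albino
Phenotype counts (out of 16): 6 agouti, 6 black, 4 albino
black: 6 out of 16 → fraction 3/8
Expected count = 3/8 × 2272 = 852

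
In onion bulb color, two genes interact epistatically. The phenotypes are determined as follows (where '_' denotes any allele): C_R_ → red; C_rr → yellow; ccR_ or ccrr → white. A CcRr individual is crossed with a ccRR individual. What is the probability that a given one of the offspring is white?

Cross: CcRr × ccRR — consider each gene separately:
C gene: Cc × cc → 2 Cc, 2 cc → 2 C_ : 2 cc (out of 4)
R gene: Rr × RR → 2 RR, 2 Rr → 4 R_ (out of 4)
Genotype classes (out of 4 × 4 = 16): C_R_ = 2×4 = 8; ccR_ = 2×4 = 8
Apply the phenotype rules: C_R_ (8) → red; ccR_ (8) → white
Phenotype counts (out of 16): 8 red, 8 white
white: 8 out of 16
Probability: 8/16 = 1/2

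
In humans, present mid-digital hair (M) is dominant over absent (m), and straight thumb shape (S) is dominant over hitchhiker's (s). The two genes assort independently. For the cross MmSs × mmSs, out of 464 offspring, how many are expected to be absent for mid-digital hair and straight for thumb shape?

Dihybrid cross MmSs × mmSs — consider each gene separately:
mid-digital hair: Mm × mm → 2 Mm, 2 mm → 2 M_ : 2 mm (out of 4)
thumb shape: Ss × Ss → 1 SS, 2 Ss, 1 ss → 3 S_ : 1 ss (out of 4)
Looking for: absent (mm) and straight (S_)
P(absent) = 2/4, P(straight) = 3/4
P(both) = 2/4 × 3/4 = 6/16 = 3/8
Expected count = 3/8 × 464 = 174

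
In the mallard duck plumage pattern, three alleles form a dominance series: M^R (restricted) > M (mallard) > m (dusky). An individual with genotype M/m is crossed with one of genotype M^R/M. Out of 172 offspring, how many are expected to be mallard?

Cross: M/m × M^R/M
Allele dominance: M^R > M > m
Offspring genotypes: 1 M^R/M, 1 M/M, 1 M^R/m, 1 M/m
Phenotype counts: 2 restricted, 2 mallard
mallard: 2 out of 4 → fraction 1/2
Expected count = 1/2 × 172 = 86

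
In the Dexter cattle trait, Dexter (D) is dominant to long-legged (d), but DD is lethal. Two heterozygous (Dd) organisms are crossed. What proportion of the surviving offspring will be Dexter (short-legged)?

Cross: Dd × Dd
Punnett square offspring (before lethality): 1 DD, 2 Dd, 1 dd
The DD genotype is lethal (embryos die); surviving offspring: 2 Dd, 1 dd
Dexter (short-legged): 2 out of 3
Probability: 2/3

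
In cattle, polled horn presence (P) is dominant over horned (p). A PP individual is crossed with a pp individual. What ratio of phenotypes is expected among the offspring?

Punnett square for PP × pp:
Offspring genotypes: 4 Pp
polled: 4, horned: 0
Ratio: all polled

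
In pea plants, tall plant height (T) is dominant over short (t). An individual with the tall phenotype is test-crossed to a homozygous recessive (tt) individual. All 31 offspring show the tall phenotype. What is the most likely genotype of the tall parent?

Test cross: ? × tt
All offspring are tall.
If the unknown parent were heterozygous (Tt), about half of 31 offspring would be short; none are. The unknown parent is most likely homozygous dominant (TT).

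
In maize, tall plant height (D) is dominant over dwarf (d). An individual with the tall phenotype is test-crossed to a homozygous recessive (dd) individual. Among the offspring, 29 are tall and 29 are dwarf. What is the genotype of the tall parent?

Test cross: ? × dd
Offspring: 29 tall, 29 dwarf — approximately 1:1.
A 1:1 ratio in a test cross indicates the unknown parent is heterozygous (Dd).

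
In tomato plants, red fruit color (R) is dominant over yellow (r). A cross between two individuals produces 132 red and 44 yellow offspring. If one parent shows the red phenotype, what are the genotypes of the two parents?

Observed offspring: 132 red, 44 yellow
The observed ratio simplifies to 3:1. Yellow (rr) offspring appear, so each parent must contribute one r allele. The parent stated to show red carries R, so it is Rr. The other parent is then either Rr or rr: Rr × rr would give a 1:1 split, whereas Rr × Rr gives 3:1 — matching the data. So both parents are heterozygous (Rr × Rr).
Parent genotypes: Rr × Rr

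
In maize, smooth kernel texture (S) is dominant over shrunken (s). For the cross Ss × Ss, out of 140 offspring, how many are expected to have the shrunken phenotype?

Punnett square for Ss × Ss:
Offspring genotypes: 1 SS, 2 Ss, 1 ss
Total offspring: 4
Count with target: 1
Probability: 1/4
Expected count = 1/4 × 140 = 35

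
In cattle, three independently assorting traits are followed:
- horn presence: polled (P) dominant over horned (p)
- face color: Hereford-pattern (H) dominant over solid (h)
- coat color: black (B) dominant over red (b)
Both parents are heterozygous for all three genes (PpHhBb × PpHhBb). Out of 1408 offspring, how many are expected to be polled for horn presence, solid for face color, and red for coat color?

Trihybrid cross: PpHhBb × PpHhBb
Each trait segregates independently with a 3:1 phenotypic ratio, so each gene contributes 3/4 (dominant) or 1/4 (recessive).
Target: polled (horn presence), solid (face color), red (coat color)
Probability = product of independent per-trait probabilities
= 3/4 × 1/4 × 1/4 = 3/64
Expected count = 3/64 × 1408 = 66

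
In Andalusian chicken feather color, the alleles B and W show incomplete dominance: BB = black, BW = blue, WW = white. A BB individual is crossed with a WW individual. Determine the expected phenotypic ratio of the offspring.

Punnett square for BB × WW:
Offspring genotypes: 4 BW
Phenotype counts: 4 blue
Ratio: all blue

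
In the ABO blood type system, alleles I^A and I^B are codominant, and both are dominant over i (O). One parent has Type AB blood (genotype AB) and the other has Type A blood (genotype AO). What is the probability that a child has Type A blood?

Cross: AB × AO
Possible offspring genotypes: 1 AA, 1 AO, 1 AB, 1 BO
Blood type counts: 2 Type A, 1 Type AB, 1 Type B
Probability of Type A: 2/4 = 1/2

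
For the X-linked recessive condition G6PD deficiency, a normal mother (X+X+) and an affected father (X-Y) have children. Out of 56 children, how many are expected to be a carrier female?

Cross: X+X+ × X-Y
Offspring: 2 X+X-, 2 X+Y
Probability of a carrier female: 2/4 = 1/2
Expected count = 1/2 × 56 = 28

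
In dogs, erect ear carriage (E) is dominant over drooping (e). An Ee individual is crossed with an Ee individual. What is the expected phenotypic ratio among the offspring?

Punnett square for Ee × Ee:
Offspring genotypes: 1 EE, 2 Ee, 1 ee
erect: 3, drooping: 1
Ratio: 3:1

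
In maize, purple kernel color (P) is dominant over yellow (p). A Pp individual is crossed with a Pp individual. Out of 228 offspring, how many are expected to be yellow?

Punnett square for Pp × Pp:
Offspring genotypes: 1 PP, 2 Pp, 1 pp
purple: 3, yellow: 1
yellow: 1 out of 4 → fraction 1/4
Expected count = 1/4 × 228 = 57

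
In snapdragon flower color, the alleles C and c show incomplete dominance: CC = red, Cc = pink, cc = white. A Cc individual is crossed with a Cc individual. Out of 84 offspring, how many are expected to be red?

Punnett square for Cc × Cc:
Offspring genotypes: 1 CC, 2 Cc, 1 cc
Phenotype counts: 1 red, 2 pink, 1 white
red: 1 out of 4 → fraction 1/4
Expected count = 1/4 × 84 = 21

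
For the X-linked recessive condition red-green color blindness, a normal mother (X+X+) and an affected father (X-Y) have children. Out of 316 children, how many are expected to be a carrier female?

Cross: X+X+ × X-Y
Offspring: 2 X+X-, 2 X+Y
Probability of a carrier female: 2/4 = 1/2
Expected count = 1/2 × 316 = 158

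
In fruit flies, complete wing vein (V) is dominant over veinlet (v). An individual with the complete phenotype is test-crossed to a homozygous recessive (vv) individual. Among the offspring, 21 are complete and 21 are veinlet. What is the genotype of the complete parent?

Test cross: ? × vv
Offspring: 21 complete, 21 veinlet — approximately 1:1.
A 1:1 ratio in a test cross indicates the unknown parent is heterozygous (Vv).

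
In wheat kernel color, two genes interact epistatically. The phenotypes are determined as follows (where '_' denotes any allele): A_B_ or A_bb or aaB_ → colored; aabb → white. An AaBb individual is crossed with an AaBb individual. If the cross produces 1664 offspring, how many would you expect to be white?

Cross: AaBb × AaBb — consider each gene separately:
A gene: Aa × Aa → 1 AA, 2 Aa, 1 aa → 3 A_ : 1 aa (out of 4)
B gene: Bb × Bb → 1 BB, 2 Bb, 1 bb → 3 B_ : 1 bb (out of 4)
Genotype classes (out of 4 × 4 = 16): A_B_ = 3×3 = 9; A_bb = 3×1 = 3; aaB_ = 1×3 = 3; aabb = 1×1 = 1
Apply the phenotype rules: A_B_ (9) + A_bb (3) + aaB_ (3) → colored; aabb (1) → white
Phenotype counts (out of 16): 15 colored, 1 white
white: 1 out of 16 → fraction 1/16
Expected count = 1/16 × 1664 = 104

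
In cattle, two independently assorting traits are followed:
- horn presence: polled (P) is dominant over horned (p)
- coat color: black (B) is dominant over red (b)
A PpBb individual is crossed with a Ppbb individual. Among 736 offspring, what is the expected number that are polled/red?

Dihybrid cross PpBb × Ppbb — consider each gene separately:
horn presence: Pp × Pp → 1 PP, 2 Pp, 1 pp → 3 P_ : 1 pp (out of 4)
coat color: Bb × bb → 2 Bb, 2 bb → 2 B_ : 2 bb (out of 4)
Combine (counts out of 4 × 4 = 16): polled/black (P_B_) = 3×2 = 6; polled/red (P_bb) = 3×2 = 6; horned/black (ppB_) = 1×2 = 2; horned/red (ppbb) = 1×2 = 2
Phenotype counts (out of 16): 6 polled/black, 6 polled/red, 2 horned/black, 2 horned/red
polled/red: 6 out of 16 → fraction 3/8
Expected count = 3/8 × 736 = 276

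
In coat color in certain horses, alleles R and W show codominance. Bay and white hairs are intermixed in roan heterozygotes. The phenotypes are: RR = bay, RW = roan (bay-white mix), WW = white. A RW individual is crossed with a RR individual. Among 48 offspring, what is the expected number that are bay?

Punnett square for RW × RR:
Offspring genotypes: 2 RR, 2 RW
Phenotype counts: 2 bay, 2 roan (bay-white mix)
bay: 2 out of 4 → fraction 1/2
Expected count = 1/2 × 48 = 24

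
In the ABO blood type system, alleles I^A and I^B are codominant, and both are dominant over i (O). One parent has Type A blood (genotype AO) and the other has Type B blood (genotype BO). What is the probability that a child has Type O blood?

Cross: AO × BO
Possible offspring genotypes: 1 AB, 1 AO, 1 BO, 1 OO
Blood type counts: 1 Type AB, 1 Type A, 1 Type B, 1 Type O
Probability of Type O: 1/4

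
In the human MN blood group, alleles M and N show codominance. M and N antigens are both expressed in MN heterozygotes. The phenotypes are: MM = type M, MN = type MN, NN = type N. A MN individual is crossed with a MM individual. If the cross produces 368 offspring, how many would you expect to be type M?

Punnett square for MN × MM:
Offspring genotypes: 2 MM, 2 MN
Phenotype counts: 2 type M, 2 type MN
type M: 2 out of 4 → fraction 1/2
Expected count = 1/2 × 368 = 184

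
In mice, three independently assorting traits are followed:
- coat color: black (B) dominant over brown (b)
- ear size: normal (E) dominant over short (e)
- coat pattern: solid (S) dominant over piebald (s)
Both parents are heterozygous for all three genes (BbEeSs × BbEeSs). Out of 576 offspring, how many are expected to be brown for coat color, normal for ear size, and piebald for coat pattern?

Trihybrid cross: BbEeSs × BbEeSs
Each trait segregates independently with a 3:1 phenotypic ratio, so each gene contributes 3/4 (dominant) or 1/4 (recessive).
Target: brown (coat color), normal (ear size), piebald (coat pattern)
Probability = product of independent per-trait probabilities
= 1/4 × 3/4 × 1/4 = 3/64
Expected count = 3/64 × 576 = 27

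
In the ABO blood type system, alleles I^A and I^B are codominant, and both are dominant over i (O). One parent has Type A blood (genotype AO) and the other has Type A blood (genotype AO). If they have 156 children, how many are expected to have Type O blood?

Cross: AO × AO
Possible offspring genotypes: 1 AA, 2 AO, 1 OO
Blood type counts: 3 Type A, 1 Type O
Probability of Type O: 1/4
Expected count = 1/4 × 156 = 39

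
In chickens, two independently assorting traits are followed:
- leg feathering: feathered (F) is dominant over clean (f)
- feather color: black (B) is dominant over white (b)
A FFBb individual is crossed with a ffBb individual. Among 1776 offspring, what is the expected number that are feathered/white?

Dihybrid cross FFBb × ffBb — consider each gene separately:
leg feathering: FF × ff → 4 Ff → 4 F_ (out of 4)
feather color: Bb × Bb → 1 BB, 2 Bb, 1 bb → 3 B_ : 1 bb (out of 4)
Combine (counts out of 4 × 4 = 16): feathered/black (F_B_) = 4×3 = 12; feathered/white (F_bb) = 4×1 = 4
Phenotype counts (out of 16): 12 feathered/black, 4 feathered/white
feathered/white: 4 out of 16 → fraction 1/4
Expected count = 1/4 × 1776 = 444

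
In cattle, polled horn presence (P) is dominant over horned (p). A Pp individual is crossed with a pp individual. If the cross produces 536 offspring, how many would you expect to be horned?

Punnett square for Pp × pp:
Offspring genotypes: 2 Pp, 2 pp
polled: 2, horned: 2
horned: 2 out of 4 → fraction 1/2
Expected count = 1/2 × 536 = 268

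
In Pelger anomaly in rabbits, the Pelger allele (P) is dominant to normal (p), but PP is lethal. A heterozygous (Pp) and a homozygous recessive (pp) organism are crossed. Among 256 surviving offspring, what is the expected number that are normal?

Cross: Pp × pp
Punnett square offspring (before lethality): 2 Pp, 2 pp
No PP offspring are produced in this cross.
normal: 2 out of 4 → fraction 1/2
Expected count = 1/2 × 256 = 128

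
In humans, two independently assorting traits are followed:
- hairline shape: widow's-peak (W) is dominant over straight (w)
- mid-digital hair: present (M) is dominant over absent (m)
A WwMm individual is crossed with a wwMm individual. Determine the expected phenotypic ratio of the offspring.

Dihybrid cross WwMm × wwMm — consider each gene separately:
hairline shape: Ww × ww → 2 Ww, 2 ww → 2 W_ : 2 ww (out of 4)
mid-digital hair: Mm × Mm → 1 MM, 2 Mm, 1 mm → 3 M_ : 1 mm (out of 4)
Combine (counts out of 4 × 4 = 16): widow's-peak/present (W_M_) = 2×3 = 6; widow's-peak/absent (W_mm) = 2×1 = 2; straight/present (wwM_) = 2×3 = 6; straight/absent (wwmm) = 2×1 = 2
Phenotype counts (out of 16): 6 widow's-peak/present, 2 widow's-peak/absent, 6 straight/present, 2 straight/absent
Ratio: 3 widow's-peak/present : 1 widow's-peak/absent : 3 straight/present : 1 straight/absent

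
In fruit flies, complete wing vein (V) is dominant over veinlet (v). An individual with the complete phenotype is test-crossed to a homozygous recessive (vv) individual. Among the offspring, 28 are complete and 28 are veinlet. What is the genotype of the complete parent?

Test cross: ? × vv
Offspring: 28 complete, 28 veinlet — approximately 1:1.
A 1:1 ratio in a test cross indicates the unknown parent is heterozygous (Vv).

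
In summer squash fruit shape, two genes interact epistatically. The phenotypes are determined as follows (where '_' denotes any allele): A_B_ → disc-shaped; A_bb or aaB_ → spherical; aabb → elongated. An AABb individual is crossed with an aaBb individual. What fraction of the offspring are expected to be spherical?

Cross: AABb × aaBb — consider each gene separately:
A gene: AA × aa → 4 Aa → 4 A_ (out of 4)
B gene: Bb × Bb → 1 BB, 2 Bb, 1 bb → 3 B_ : 1 bb (out of 4)
Genotype classes (out of 4 × 4 = 16): A_B_ = 4×3 = 12; A_bb = 4×1 = 4
Apply the phenotype rules: A_B_ (12) → disc-shaped; A_bb (4) → spherical
Phenotype counts (out of 16): 12 disc-shaped, 4 spherical
spherical: 4 out of 16
Probability: 4/16 = 1/4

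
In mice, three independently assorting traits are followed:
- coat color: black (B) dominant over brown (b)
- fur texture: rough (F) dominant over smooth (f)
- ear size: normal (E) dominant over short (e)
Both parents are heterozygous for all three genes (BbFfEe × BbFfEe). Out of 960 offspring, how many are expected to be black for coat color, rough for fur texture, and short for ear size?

Trihybrid cross: BbFfEe × BbFfEe
Each trait segregates independently with a 3:1 phenotypic ratio, so each gene contributes 3/4 (dominant) or 1/4 (recessive).
Target: black (coat color), rough (fur texture), short (ear size)
Probability = product of independent per-trait probabilities
= 3/4 × 3/4 × 1/4 = 9/64
Expected count = 9/64 × 960 = 135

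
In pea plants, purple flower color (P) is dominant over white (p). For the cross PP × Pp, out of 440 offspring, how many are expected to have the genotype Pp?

Punnett square for PP × Pp:
Offspring genotypes: 2 PP, 2 Pp
Total offspring: 4
Count with target: 2
Probability: 2/4 = 1/2
Expected count = 1/2 × 440 = 220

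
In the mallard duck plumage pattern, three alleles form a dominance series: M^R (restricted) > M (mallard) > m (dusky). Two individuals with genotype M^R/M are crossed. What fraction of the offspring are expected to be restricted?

Cross: M^R/M × M^R/M
Allele dominance: M^R > M > m
Offspring genotypes: 1 M^R/M^R, 2 M^R/M, 1 M/M
Phenotype counts: 3 restricted, 1 mallard
restricted: 3 out of 4
Probability: 3/4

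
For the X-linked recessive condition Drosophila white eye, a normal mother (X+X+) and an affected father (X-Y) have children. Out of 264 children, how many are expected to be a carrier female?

Cross: X+X+ × X-Y
Offspring: 2 X+X-, 2 X+Y
Probability of a carrier female: 2/4 = 1/2
Expected count = 1/2 × 264 = 132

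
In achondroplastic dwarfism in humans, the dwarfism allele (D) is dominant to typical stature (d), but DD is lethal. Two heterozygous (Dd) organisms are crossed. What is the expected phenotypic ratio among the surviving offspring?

Cross: Dd × Dd
Punnett square offspring (before lethality): 1 DD, 2 Dd, 1 dd
The DD genotype is lethal (embryos die); surviving offspring: 2 Dd, 1 dd
Ratio: 2 achondroplastic dwarf : 1 typical stature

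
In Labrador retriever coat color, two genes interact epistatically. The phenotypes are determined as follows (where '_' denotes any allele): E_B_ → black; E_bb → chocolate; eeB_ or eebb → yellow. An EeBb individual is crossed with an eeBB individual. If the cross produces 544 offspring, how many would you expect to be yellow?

Cross: EeBb × eeBB — consider each gene separately:
E gene: Ee × ee → 2 Ee, 2 ee → 2 E_ : 2 ee (out of 4)
B gene: Bb × BB → 2 BB, 2 Bb → 4 B_ (out of 4)
Genotype classes (out of 4 × 4 = 16): E_B_ = 2×4 = 8; eeB_ = 2×4 = 8
Apply the phenotype rules: E_B_ (8) → black; eeB_ (8) → yellow
Phenotype counts (out of 16): 8 black, 8 yellow
yellow: 8 out of 16 → fraction 1/2
Expected count = 1/2 × 544 = 272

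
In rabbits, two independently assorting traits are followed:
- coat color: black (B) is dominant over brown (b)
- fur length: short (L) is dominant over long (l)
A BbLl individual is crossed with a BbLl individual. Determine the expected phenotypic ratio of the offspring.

Dihybrid cross BbLl × BbLl — consider each gene separately:
coat color: Bb × Bb → 1 BB, 2 Bb, 1 bb → 3 B_ : 1 bb (out of 4)
fur length: Ll × Ll → 1 LL, 2 Ll, 1 ll → 3 L_ : 1 ll (out of 4)
Combine (counts out of 4 × 4 = 16): black/short (B_L_) = 3×3 = 9; black/long (B_ll) = 3×1 = 3; brown/short (bbL_) = 1×3 = 3; brown/long (bbll) = 1×1 = 1
Phenotype counts (out of 16): 9 black/short, 3 black/long, 3 brown/short, 1 brown/long
Ratio: 9 black/short : 3 black/long : 3 brown/short : 1 brown/long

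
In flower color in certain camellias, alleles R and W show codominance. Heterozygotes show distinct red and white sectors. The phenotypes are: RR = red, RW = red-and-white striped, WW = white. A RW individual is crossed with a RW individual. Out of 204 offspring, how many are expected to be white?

Punnett square for RW × RW:
Offspring genotypes: 1 RR, 2 RW, 1 WW
Phenotype counts: 1 red, 2 red-and-white striped, 1 white
white: 1 out of 4 → fraction 1/4
Expected count = 1/4 × 204 = 51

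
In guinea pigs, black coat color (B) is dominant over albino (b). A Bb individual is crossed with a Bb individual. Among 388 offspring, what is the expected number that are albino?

Punnett square for Bb × Bb:
Offspring genotypes: 1 BB, 2 Bb, 1 bb
black: 3, albino: 1
albino: 1 out of 4 → fraction 1/4
Expected count = 1/4 × 388 = 97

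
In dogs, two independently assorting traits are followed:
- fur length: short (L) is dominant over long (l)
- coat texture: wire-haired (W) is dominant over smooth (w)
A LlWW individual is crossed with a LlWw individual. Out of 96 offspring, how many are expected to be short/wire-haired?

Dihybrid cross LlWW × LlWw — consider each gene separately:
fur length: Ll × Ll → 1 LL, 2 Ll, 1 ll → 3 L_ : 1 ll (out of 4)
coat texture: WW × Ww → 2 WW, 2 Ww → 4 W_ (out of 4)
Combine (counts out of 4 × 4 = 16): short/wire-haired (L_W_) = 3×4 = 12; long/wire-haired (llW_) = 1×4 = 4
Phenotype counts (out of 16): 12 short/wire-haired, 4 long/wire-haired
short/wire-haired: 12 out of 16 → fraction 3/4
Expected count = 3/4 × 96 = 72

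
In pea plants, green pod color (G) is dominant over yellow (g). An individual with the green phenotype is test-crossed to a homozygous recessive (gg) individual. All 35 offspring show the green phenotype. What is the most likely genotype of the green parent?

Test cross: ? × gg
All offspring are green.
If the unknown parent were heterozygous (Gg), about half of 35 offspring would be yellow; none are. The unknown parent is most likely homozygous dominant (GG).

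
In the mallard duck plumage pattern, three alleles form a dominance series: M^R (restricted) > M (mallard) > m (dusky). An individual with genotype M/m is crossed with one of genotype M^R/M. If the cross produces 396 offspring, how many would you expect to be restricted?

Cross: M/m × M^R/M
Allele dominance: M^R > M > m
Offspring genotypes: 1 M^R/M, 1 M/M, 1 M^R/m, 1 M/m
Phenotype counts: 2 restricted, 2 mallard
restricted: 2 out of 4 → fraction 1/2
Expected count = 1/2 × 396 = 198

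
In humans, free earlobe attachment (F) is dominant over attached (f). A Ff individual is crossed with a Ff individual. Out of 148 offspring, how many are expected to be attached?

Punnett square for Ff × Ff:
Offspring genotypes: 1 FF, 2 Ff, 1 ff
free: 3, attached: 1
attached: 1 out of 4 → fraction 1/4
Expected count = 1/4 × 148 = 37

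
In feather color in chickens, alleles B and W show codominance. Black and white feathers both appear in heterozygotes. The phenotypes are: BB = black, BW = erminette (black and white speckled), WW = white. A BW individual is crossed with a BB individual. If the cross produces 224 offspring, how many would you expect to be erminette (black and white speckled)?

Punnett square for BW × BB:
Offspring genotypes: 2 BB, 2 BW
Phenotype counts: 2 black, 2 erminette (black and white speckled)
erminette (black and white speckled): 2 out of 4 → fraction 1/2
Expected count = 1/2 × 224 = 112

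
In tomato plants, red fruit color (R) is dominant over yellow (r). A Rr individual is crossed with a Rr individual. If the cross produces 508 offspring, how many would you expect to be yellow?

Punnett square for Rr × Rr:
Offspring genotypes: 1 RR, 2 Rr, 1 rr
red: 3, yellow: 1
yellow: 1 out of 4 → fraction 1/4
Expected count = 1/4 × 508 = 127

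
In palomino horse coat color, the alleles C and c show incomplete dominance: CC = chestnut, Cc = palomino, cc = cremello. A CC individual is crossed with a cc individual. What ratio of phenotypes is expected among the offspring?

Punnett square for CC × cc:
Offspring genotypes: 4 Cc
Phenotype counts: 4 palomino
Ratio: all palomino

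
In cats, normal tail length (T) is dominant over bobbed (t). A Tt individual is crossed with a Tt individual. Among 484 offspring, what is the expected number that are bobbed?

Punnett square for Tt × Tt:
Offspring genotypes: 1 TT, 2 Tt, 1 tt
normal: 3, bobbed: 1
bobbed: 1 out of 4 → fraction 1/4
Expected count = 1/4 × 484 = 121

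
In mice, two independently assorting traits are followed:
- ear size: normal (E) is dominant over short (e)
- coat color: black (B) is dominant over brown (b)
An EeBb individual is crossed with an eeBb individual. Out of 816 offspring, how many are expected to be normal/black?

Dihybrid cross EeBb × eeBb — consider each gene separately:
ear size: Ee × ee → 2 Ee, 2 ee → 2 E_ : 2 ee (out of 4)
coat color: Bb × Bb → 1 BB, 2 Bb, 1 bb → 3 B_ : 1 bb (out of 4)
Combine (counts out of 4 × 4 = 16): normal/black (E_B_) = 2×3 = 6; normal/brown (E_bb) = 2×1 = 2; short/black (eeB_) = 2×3 = 6; short/brown (eebb) = 2×1 = 2
Phenotype counts (out of 16): 6 normal/black, 2 normal/brown, 6 short/black, 2 short/brown
normal/black: 6 out of 16 → fraction 3/8
Expected count = 3/8 × 816 = 306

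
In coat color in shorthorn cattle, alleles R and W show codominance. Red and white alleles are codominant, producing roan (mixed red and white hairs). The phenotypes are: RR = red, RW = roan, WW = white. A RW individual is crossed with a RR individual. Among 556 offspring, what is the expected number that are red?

Punnett square for RW × RR:
Offspring genotypes: 2 RR, 2 RW
Phenotype counts: 2 red, 2 roan
red: 2 out of 4 → fraction 1/2
Expected count = 1/2 × 556 = 278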